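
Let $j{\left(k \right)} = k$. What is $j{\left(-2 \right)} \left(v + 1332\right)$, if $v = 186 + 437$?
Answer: $-3910$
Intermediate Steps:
$v = 623$
$j{\left(-2 \right)} \left(v + 1332\right) = - 2 \left(623 + 1332\right) = \left(-2\right) 1955 = -3910$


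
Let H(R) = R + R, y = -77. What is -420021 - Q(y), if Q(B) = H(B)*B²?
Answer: 493045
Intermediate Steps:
H(R) = 2*R
Q(B) = 2*B³ (Q(B) = (2*B)*B² = 2*B³)
-420021 - Q(y) = -420021 - 2*(-77)³ = -420021 - 2*(-456533) = -420021 - 1*(-913066) = -420021 + 913066 = 493045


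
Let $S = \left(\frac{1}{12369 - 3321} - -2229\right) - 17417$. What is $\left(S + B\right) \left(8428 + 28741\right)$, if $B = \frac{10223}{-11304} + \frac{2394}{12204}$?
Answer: $- \frac{67966305582850213}{120390426} \approx -5.6455 \cdot 10^{8}$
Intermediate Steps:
$B = - \frac{904627}{1277352}$ ($B = 10223 \left(- \frac{1}{11304}\right) + 2394 \cdot \frac{1}{12204} = - \frac{10223}{11304} + \frac{133}{678} = - \frac{904627}{1277352} \approx -0.70821$)
$S = - \frac{137421023}{9048}$ ($S = \left(\frac{1}{9048} + 2229\right) - 17417 = \frac{20167993}{9048} - 17417 = - \frac{137421023}{9048} \approx -15188.0$)
$\left(S + B\right) \left(8428 + 28741\right) = \left(- \frac{137421023}{9048} - \frac{904627}{1277352}\right) \left(8428 + 28741\right) = \left(- \frac{1828575037877}{120390426}\right) 37169 = - \frac{67966305582850213}{120390426}$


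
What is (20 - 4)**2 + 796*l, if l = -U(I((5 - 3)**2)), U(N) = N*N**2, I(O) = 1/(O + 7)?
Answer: 339940/1331 ≈ 255.40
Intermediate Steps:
I(O) = 1/(7 + O)
U(N) = N**3
l = -1/1331 (l = -(1/(7 + (5 - 3)**2))**3 = -(1/(7 + 2**2))**3 = -(1/(7 + 4))**3 = -(1/11)**3 = -1*1/1331 = -1/1331 ≈ -0.00075131)
(20 - 4)**2 + 796*l = (20 - 4)**2 + 796*(-1/1331) = 16**2 - 796/1331 = 256 - 796/1331 = 339940/1331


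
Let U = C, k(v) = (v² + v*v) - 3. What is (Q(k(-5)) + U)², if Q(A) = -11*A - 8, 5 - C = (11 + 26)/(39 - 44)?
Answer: 6568969/25 ≈ 2.6276e+5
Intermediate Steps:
C = 62/5 (C = 5 - (11 + 26)/(39 - 44) = 5 - 37/(-5) = 5 - 37*(-1)/5 = 5 - 1*(-37/5) = 5 + 37/5 = 62/5 ≈ 12.400)
k(v) = -3 + 2*v² (k(v) = (v² + v²) - 3 = 2*v² - 3 = -3 + 2*v²)
U = 62/5 ≈ 12.400
Q(A) = -8 - 11*A
(Q(k(-5)) + U)² = ((-8 - 11*(-3 + 2*(-5)²)) + 62/5)² = ((-8 - 11*(-3 + 2*25)) + 62/5)² = ((-8 - 11*(-3 + 50)) + 62/5)² = ((-8 - 11*47) + 62/5)² = ((-8 - 517) + 62/5)² = (-525 + 62/5)² = (-2563/5)² = 6568969/25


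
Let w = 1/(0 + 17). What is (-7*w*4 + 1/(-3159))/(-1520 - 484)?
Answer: 88469/107620812 ≈ 0.00082204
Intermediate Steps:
w = 1/17 ≈ 0.058824
(-7*w*4 + 1/(-3159))/(-1520 - 484) = (-7*1/17*4 + 1/(-3159))/(-1520 - 484) = (-7/17*4 - 1/3159)/(-2004) = (-28/17 - 1/3159)*(-1/2004) = -88469/53703*(-1/2004) = 88469/107620812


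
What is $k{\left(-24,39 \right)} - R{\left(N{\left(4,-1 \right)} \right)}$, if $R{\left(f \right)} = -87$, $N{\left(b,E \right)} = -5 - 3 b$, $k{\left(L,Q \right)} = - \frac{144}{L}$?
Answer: $93$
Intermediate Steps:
$k{\left(-24,39 \right)} - R{\left(N{\left(4,-1 \right)} \right)} = - \frac{144}{-24} - -87 = \left(-144\right) \left(- \frac{1}{24}\right) + 87 = 6 + 87 = 93$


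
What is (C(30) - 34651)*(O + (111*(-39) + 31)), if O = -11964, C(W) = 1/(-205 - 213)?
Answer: 117770371589/209 ≈ 5.6349e+8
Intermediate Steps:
C(W) = -1/418 (C(W) = 1/(-418) = -1/418)
(C(30) - 34651)*(O + (111*(-39) + 31)) = (-1/418 - 34651)*(-11964 + (111*(-39) + 31)) = -14484119*(-11964 + (-4329 + 31))/418 = -14484119*(-11964 - 4298)/418 = -14484119/418*(-16262) = 117770371589/209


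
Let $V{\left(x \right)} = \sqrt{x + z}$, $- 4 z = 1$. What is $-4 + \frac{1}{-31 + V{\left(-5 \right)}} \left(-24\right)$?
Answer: $- \frac{12484}{3865} + \frac{48 i \sqrt{21}}{3865} \approx -3.23 + 0.056912 i$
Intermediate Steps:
$z = - \frac{1}{4}$ ($z = \left(- \frac{1}{4}\right) 1 = - \frac{1}{4} \approx -0.25$)
$V{\left(x \right)} = \sqrt{- \frac{1}{4} + x}$ ($V{\left(x \right)} = \sqrt{x - \frac{1}{4}} = \sqrt{- \frac{1}{4} + x}$)
$-4 + \frac{1}{-31 + V{\left(-5 \right)}} \left(-24\right) = -4 + \frac{1}{-31 + \frac{\sqrt{-1 + 4 \left(-5\right)}}{2}} \left(-24\right) = -4 + \frac{1}{-31 + \frac{\sqrt{-1 - 20}}{2}} \left(-24\right) = -4 + \frac{1}{-31 + \frac{\sqrt{-21}}{2}} \left(-24\right) = -4 + \frac{1}{-31 + \frac{i \sqrt{21}}{2}} \left(-24\right) = -4 - \frac{24}{-31 + \frac{i \sqrt{21}}{2}}$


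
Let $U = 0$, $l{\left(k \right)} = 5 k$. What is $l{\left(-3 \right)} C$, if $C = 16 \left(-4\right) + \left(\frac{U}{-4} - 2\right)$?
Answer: $990$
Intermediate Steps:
$C = -66$ ($C = 16 \left(-4\right) - \left(2 - \frac{1}{-4} \cdot 0\right) = -64 - 2 = -66$)
$l{\left(-3 \right)} C = 5 \left(-3\right) \left(-66\right) = \left(-15\right) \left(-66\right) = 990$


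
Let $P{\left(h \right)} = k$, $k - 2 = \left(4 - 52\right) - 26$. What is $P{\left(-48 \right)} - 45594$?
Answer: $-45666$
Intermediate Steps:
$k = -72$ ($k = 2 + \left(\left(4 - 52\right) - 26\right) = 2 - 74 = -72$)
$P{\left(h \right)} = -72$
$P{\left(-48 \right)} - 45594 = -72 - 45594 = -45666$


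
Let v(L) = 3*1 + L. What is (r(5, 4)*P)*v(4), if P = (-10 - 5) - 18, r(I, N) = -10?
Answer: 2310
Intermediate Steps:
v(L) = 3 + L
P = -33 (P = -15 - 18 = -33)
(r(5, 4)*P)*v(4) = (-10*(-33))*(3 + 4) = 330*7 = 2310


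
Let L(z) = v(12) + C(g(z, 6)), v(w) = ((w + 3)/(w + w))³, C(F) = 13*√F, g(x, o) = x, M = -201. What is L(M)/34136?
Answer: 125/17477632 + 13*I*√201/34136 ≈ 7.152e-6 + 0.0053992*I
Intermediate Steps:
v(w) = (3 + w)³/(8*w³) (v(w) = ((3 + w)/((2*w)))³ = ((3 + w)*(1/(2*w)))³ = ((3 + w)/(2*w))³ = (3 + w)³/(8*w³))
L(z) = 125/512 + 13*√z (L(z) = (⅛)*(3 + 12)³/12³ + 13*√z = (⅛)*(1/1728)*15³ + 13*√z = (⅛)*(1/1728)*3375 + 13*√z = 125/512 + 13*√z)
L(M)/34136 = (125/512 + 13*√(-201))/34136 = (125/512 + 13*(I*√201))*(1/34136) = (125/512 + 13*I*√201)*(1/34136) = 125/17477632 + 13*I*√201/34136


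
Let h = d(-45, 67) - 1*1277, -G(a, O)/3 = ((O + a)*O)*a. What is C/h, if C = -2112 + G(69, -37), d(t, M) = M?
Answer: -121488/605 ≈ -200.81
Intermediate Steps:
G(a, O) = -3*O*a*(O + a) (G(a, O) = -3*(O + a)*O*a = -3*O*(O + a)*a = -3*O*a*(O + a))
C = 242976 (C = -2112 - 3*(-37)*69*(-37 + 69) = -2112 - 3*(-37)*69*32 = -2112 + 245088 = 242976)
h = -1210 (h = 67 - 1*1277 = 67 - 1277 = -1210)
C/h = 242976/(-1210) = 242976*(-1/1210) = -121488/605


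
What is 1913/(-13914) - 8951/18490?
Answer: -39978896/64317465 ≈ -0.62159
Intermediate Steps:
1913/(-13914) - 8951/18490 = 1913*(-1/13914) - 8951*1/18490 = -1913/13914 - 8951/18490 = -39978896/64317465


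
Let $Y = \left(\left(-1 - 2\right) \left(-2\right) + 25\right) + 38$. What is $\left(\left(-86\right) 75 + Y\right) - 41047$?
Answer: $-47428$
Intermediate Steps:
$Y = 69$ ($Y = \left(\left(-3\right) \left(-2\right) + 25\right) + 38 = \left(6 + 25\right) + 38 = 31 + 38 = 69$)
$\left(\left(-86\right) 75 + Y\right) - 41047 = \left(\left(-86\right) 75 + 69\right) - 41047 = \left(-6450 + 69\right) - 41047 = -6381 - 41047 = -47428$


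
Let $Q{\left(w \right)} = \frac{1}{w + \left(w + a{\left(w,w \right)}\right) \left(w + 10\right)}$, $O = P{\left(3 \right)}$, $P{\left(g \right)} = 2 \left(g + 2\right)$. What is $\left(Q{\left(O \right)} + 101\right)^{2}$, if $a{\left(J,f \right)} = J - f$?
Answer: $\frac{449906521}{44100} \approx 10202.0$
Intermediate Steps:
$P{\left(g \right)} = 4 + 2 g$ ($P{\left(g \right)} = 2 \left(2 + g\right) = 4 + 2 g$)
$O = 10$ ($O = 4 + 2 \cdot 3 = 4 + 6 = 10$)
$Q{\left(w \right)} = \frac{1}{w + w \left(10 + w\right)}$ ($Q{\left(w \right)} = \frac{1}{w + \left(w + \left(w - w\right)\right) \left(w + 10\right)} = \frac{1}{w + \left(w + 0\right) \left(10 + w\right)} = \frac{1}{w + w \left(10 + w\right)}$)
$\left(Q{\left(O \right)} + 101\right)^{2} = \left(\frac{1}{10 \left(11 + 10\right)} + 101\right)^{2} = \left(\frac{1}{10 \cdot 21} + 101\right)^{2} = \left(\frac{1}{10} \cdot \frac{1}{21} + 101\right)^{2} = \left(\frac{1}{210} + 101\right)^{2} = \left(\frac{21211}{210}\right)^{2} = \frac{449906521}{44100}$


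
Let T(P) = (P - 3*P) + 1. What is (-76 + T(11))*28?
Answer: -2716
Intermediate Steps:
T(P) = 1 - 2*P (T(P) = -2*P + 1 = 1 - 2*P)
(-76 + T(11))*28 = (-76 + (1 - 2*11))*28 = (-76 + (1 - 22))*28 = (-76 - 21)*28 = -97*28 = -2716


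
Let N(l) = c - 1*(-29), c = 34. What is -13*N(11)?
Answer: -819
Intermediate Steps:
N(l) = 63 (N(l) = 34 - 1*(-29) = 34 + 29 = 63)
-13*N(11) = -13*63 = -819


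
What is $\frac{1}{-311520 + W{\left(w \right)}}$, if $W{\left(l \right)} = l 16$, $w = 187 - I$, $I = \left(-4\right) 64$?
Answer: $- \frac{1}{304432} \approx -3.2848 \cdot 10^{-6}$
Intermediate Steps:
$I = -256$
$w = 443$ ($w = 187 - -256 = 187 + 256 = 443$)
$W{\left(l \right)} = 16 l$
$\frac{1}{-311520 + W{\left(w \right)}} = \frac{1}{-311520 + 16 \cdot 443} = \frac{1}{-311520 + 7088} = \frac{1}{-304432} = - \frac{1}{304432}$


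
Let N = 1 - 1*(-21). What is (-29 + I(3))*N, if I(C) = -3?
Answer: -704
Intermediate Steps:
N = 22 (N = 1 + 21 = 22)
(-29 + I(3))*N = (-29 - 3)*22 = -32*22 = -704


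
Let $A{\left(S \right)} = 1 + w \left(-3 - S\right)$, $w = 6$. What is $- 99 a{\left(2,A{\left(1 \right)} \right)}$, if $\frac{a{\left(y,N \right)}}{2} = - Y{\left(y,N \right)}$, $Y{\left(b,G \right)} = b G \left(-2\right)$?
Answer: $18216$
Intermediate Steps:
$A{\left(S \right)} = -17 - 6 S$ ($A{\left(S \right)} = 1 + 6 \left(-3 - S\right) = 1 - \left(18 + 6 S\right) = -17 - 6 S$)
$Y{\left(b,G \right)} = - 2 G b$ ($Y{\left(b,G \right)} = G b \left(-2\right) = - 2 G b$)
$a{\left(y,N \right)} = 4 N y$ ($a{\left(y,N \right)} = 2 \left(- \left(-2\right) N y\right) = 2 \cdot 2 N y = 4 N y$)
$- 99 a{\left(2,A{\left(1 \right)} \right)} = - 99 \cdot 4 \left(-17 - 6\right) 2 = - 99 \cdot 4 \left(-23\right) 2 = \left(-99\right) \left(-184\right) = 18216$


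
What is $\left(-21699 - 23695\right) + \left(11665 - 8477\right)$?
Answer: $-42206$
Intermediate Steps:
$\left(-21699 - 23695\right) + \left(11665 - 8477\right) = -45394 + \left(11665 - 8477\right) = -45394 + 3188 = -42206$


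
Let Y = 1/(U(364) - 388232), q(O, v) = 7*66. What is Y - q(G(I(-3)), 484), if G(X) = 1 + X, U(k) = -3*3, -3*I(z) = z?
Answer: -179367343/388241 ≈ -462.00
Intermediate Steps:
I(z) = -z/3
U(k) = -9
q(O, v) = 462
Y = -1/388241 (Y = 1/(-9 - 388232) = 1/(-388241) = -1/388241 ≈ -2.5757e-6)
Y - q(G(I(-3)), 484) = -1/388241 - 1*462 = -1/388241 - 462 = -179367343/388241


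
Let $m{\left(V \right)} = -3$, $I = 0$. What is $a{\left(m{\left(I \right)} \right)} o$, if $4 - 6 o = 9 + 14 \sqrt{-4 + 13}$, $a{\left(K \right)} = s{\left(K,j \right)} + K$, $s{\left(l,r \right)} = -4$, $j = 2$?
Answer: $\frac{329}{6} \approx 54.833$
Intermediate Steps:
$a{\left(K \right)} = -4 + K$
$o = - \frac{47}{6}$ ($o = \frac{2}{3} - \frac{9 + 14 \sqrt{-4 + 13}}{6} = \frac{2}{3} - \frac{9 + 14 \sqrt{9}}{6} = \frac{2}{3} - \frac{9 + 14 \cdot 3}{6} = \frac{2}{3} - \frac{9 + 42}{6} = \frac{2}{3} - \frac{17}{2} = - \frac{47}{6} \approx -7.8333$)
$a{\left(m{\left(I \right)} \right)} o = \left(-4 - 3\right) \left(- \frac{47}{6}\right) = \left(-7\right) \left(- \frac{47}{6}\right) = \frac{329}{6}$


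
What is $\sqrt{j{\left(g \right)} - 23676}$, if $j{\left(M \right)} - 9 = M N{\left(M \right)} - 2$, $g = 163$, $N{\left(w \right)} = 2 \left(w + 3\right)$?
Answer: $3 \sqrt{3383} \approx 174.49$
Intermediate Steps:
$N{\left(w \right)} = 6 + 2 w$ ($N{\left(w \right)} = 2 \left(3 + w\right) = 6 + 2 w$)
$j{\left(M \right)} = 7 + M \left(6 + 2 M\right)$ ($j{\left(M \right)} = 9 + \left(M \left(6 + 2 M\right) - 2\right) = 9 + \left(-2 + M \left(6 + 2 M\right)\right) = 7 + M \left(6 + 2 M\right)$)
$\sqrt{j{\left(g \right)} - 23676} = \sqrt{\left(7 + 2 \cdot 163 \left(3 + 163\right)\right) - 23676} = \sqrt{\left(7 + 2 \cdot 163 \cdot 166\right) - 23676} = \sqrt{\left(7 + 54116\right) - 23676} = \sqrt{54123 - 23676} = \sqrt{30447} = 3 \sqrt{3383}$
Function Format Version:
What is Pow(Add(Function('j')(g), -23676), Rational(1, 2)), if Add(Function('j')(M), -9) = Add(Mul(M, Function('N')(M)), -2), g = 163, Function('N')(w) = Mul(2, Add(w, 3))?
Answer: Mul(3, Pow(3383, Rational(1, 2))) ≈ 174.49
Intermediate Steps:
Function('N')(w) = Add(6, Mul(2, w)) (Function('N')(w) = Mul(2, Add(3, w)) = Add(6, Mul(2, w)))
Function('j')(M) = Add(7, Mul(M, Add(6, Mul(2, M)))) (Function('j')(M) = Add(9, Add(Mul(M, Add(6, Mul(2, M))), -2)) = Add(9, Add(-2, Mul(M, Add(6, Mul(2, M))))) = Add(7, Mul(M, Add(6, Mul(2, M)))))
Pow(Add(Function('j')(g), -23676), Rational(1, 2)) = Pow(Add(Add(7, Mul(2, 163, Add(3, 163))), -23676), Rational(1, 2)) = Pow(Add(Add(7, Mul(2, 163, 166)), -23676), Rational(1, 2)) = Pow(Add(Add(7, 54116), -23676), Rational(1, 2)) = Pow(Add(54123, -23676), Rational(1, 2)) = Pow(30447, Rational(1, 2)) = Mul(3, Pow(3383, Rational(1, 2)))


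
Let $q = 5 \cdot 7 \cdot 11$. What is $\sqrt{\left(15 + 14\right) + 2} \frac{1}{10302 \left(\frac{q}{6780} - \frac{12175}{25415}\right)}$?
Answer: $- \frac{67574 \sqrt{31}}{293957369} \approx -0.0012799$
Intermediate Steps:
$q = 385$ ($q = 35 \cdot 11 = 385$)
$\sqrt{\left(15 + 14\right) + 2} \frac{1}{10302 \left(\frac{q}{6780} - \frac{12175}{25415}\right)} = \sqrt{\left(15 + 14\right) + 2} \frac{1}{10302 \left(\frac{385}{6780} - \frac{12175}{25415}\right)} = \sqrt{29 + 2} \frac{1}{10302 \left(385 \cdot \frac{1}{6780} - \frac{2435}{5083}\right)} = \sqrt{31} \frac{1}{10302 \left(\frac{77}{1356} - \frac{2435}{5083}\right)} = \sqrt{31} \frac{1}{10302 \left(- \frac{2910469}{6892548}\right)} = \sqrt{31} \cdot \frac{1}{10302} \left(- \frac{6892548}{2910469}\right) = \sqrt{31} \left(- \frac{67574}{293957369}\right) = - \frac{67574 \sqrt{31}}{293957369}$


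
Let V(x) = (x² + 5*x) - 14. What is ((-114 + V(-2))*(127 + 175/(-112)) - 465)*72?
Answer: -1243701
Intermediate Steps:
V(x) = -14 + x² + 5*x
((-114 + V(-2))*(127 + 175/(-112)) - 465)*72 = ((-114 + (-14 + (-2)² + 5*(-2)))*(127 + 175/(-112)) - 465)*72 = ((-114 + (-14 + 4 - 10))*(127 + 175*(-1/112)) - 465)*72 = ((-114 - 20)*(127 - 25/16) - 465)*72 = (-134*2007/16 - 465)*72 = (-134469/8 - 465)*72 = -138189/8*72 = -1243701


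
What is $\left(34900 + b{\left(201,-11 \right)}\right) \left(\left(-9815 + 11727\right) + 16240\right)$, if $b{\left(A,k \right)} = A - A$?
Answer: $633504800$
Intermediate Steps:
$b{\left(A,k \right)} = 0$
$\left(34900 + b{\left(201,-11 \right)}\right) \left(\left(-9815 + 11727\right) + 16240\right) = \left(34900 + 0\right) \left(\left(-9815 + 11727\right) + 16240\right) = 34900 \left(1912 + 16240\right) = 34900 \cdot 18152 = 633504800$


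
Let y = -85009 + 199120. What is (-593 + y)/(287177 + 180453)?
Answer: 56759/233815 ≈ 0.24275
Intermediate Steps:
y = 114111
(-593 + y)/(287177 + 180453) = (-593 + 114111)/(287177 + 180453) = 113518/467630 = 113518*(1/467630) = 56759/233815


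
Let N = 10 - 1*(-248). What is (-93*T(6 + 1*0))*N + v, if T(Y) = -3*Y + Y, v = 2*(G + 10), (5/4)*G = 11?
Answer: 1439828/5 ≈ 2.8797e+5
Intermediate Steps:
G = 44/5 (G = (⅘)*11 = 44/5 ≈ 8.8000)
v = 188/5 (v = 2*(44/5 + 10) = 2*(94/5) = 188/5 ≈ 37.600)
T(Y) = -2*Y
N = 258 (N = 10 + 248 = 258)
(-93*T(6 + 1*0))*N + v = -(-186)*(6 + 1*0)*258 + 188/5 = -(-186)*(6 + 0)*258 + 188/5 = -(-186)*6*258 + 188/5 = -93*(-12)*258 + 188/5 = 1116*258 + 188/5 = 287928 + 188/5 = 1439828/5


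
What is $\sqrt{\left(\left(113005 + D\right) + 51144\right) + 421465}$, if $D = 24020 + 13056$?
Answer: $\sqrt{622690} \approx 789.11$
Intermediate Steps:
$D = 37076$
$\sqrt{\left(\left(113005 + D\right) + 51144\right) + 421465} = \sqrt{\left(\left(113005 + 37076\right) + 51144\right) + 421465} = \sqrt{\left(150081 + 51144\right) + 421465} = \sqrt{201225 + 421465} = \sqrt{622690}$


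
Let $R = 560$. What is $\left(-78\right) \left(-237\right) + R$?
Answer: $19046$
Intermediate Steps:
$\left(-78\right) \left(-237\right) + R = \left(-78\right) \left(-237\right) + 560 = 18486 + 560 = 19046$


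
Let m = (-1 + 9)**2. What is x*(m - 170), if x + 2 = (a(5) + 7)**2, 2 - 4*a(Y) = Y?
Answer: -31429/8 ≈ -3928.6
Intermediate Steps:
a(Y) = 1/2 - Y/4
m = 64 (m = 8**2 = 64)
x = 593/16 (x = -2 + ((1/2 - 1/4*5) + 7)**2 = -2 + ((1/2 - 5/4) + 7)**2 = -2 + (-3/4 + 7)**2 = -2 + (25/4)**2 = -2 + 625/16 = 593/16 ≈ 37.063)
x*(m - 170) = 593*(64 - 170)/16 = (593/16)*(-106) = -31429/8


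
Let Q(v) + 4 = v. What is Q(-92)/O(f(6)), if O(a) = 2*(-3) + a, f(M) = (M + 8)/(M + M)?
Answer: 576/29 ≈ 19.862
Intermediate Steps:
f(M) = (8 + M)/(2*M) (f(M) = (8 + M)/((2*M)) = (8 + M)*(1/(2*M)) = (8 + M)/(2*M))
O(a) = -6 + a
Q(v) = -4 + v
Q(-92)/O(f(6)) = (-4 - 92)/(-6 + (½)*(8 + 6)/6) = -96/(-6 + (½)*(⅙)*14) = -96/(-6 + 7/6) = -96/(-29/6) = -96*(-6/29) = 576/29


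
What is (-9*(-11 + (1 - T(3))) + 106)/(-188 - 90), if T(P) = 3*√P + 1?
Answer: -205/278 - 27*√3/278 ≈ -0.90563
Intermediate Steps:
T(P) = 1 + 3*√P
(-9*(-11 + (1 - T(3))) + 106)/(-188 - 90) = (-9*(-11 + (1 - (1 + 3*√3))) + 106)/(-188 - 90) = (-9*(-11 + (1 + (-1 - 3*√3))) + 106)/(-278) = (-9*(-11 - 3*√3) + 106)*(-1/278) = ((99 + 27*√3) + 106)*(-1/278) = (205 + 27*√3)*(-1/278) = -205/278 - 27*√3/278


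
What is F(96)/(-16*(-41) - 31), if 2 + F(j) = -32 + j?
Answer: 62/625 ≈ 0.099200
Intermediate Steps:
F(j) = -34 + j (F(j) = -2 + (-32 + j) = -34 + j)
F(96)/(-16*(-41) - 31) = (-34 + 96)/(-16*(-41) - 31) = 62/(656 - 31) = 62/625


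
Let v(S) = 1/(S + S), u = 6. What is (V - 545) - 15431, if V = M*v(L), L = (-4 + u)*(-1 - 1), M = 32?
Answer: -15980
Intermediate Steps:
L = -4 (L = (-4 + 6)*(-1 - 1) = 2*(-2) = -4)
v(S) = 1/(2*S)
V = -4 (V = 32*((½)/(-4)) = 32*((½)*(-¼)) = 32*(-⅛) = -4)
(V - 545) - 15431 = (-4 - 545) - 15431 = -549 - 15431 = -15980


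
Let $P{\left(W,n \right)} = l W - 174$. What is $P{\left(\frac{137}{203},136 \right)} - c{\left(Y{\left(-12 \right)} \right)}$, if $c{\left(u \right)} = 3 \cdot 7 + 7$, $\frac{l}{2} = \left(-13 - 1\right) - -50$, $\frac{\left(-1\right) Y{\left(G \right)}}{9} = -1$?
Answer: $- \frac{31142}{203} \approx -153.41$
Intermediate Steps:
$Y{\left(G \right)} = 9$ ($Y{\left(G \right)} = \left(-9\right) \left(-1\right) = 9$)
$l = 72$ ($l = 2 \left(\left(-13 - 1\right) - -50\right) = 2 \left(\left(-13 - 1\right) + 50\right) = 2 \left(-14 + 50\right) = 2 \cdot 36 = 72$)
$c{\left(u \right)} = 28$ ($c{\left(u \right)} = 21 + 7 = 28$)
$P{\left(W,n \right)} = -174 + 72 W$ ($P{\left(W,n \right)} = 72 W - 174 = -174 + 72 W$)
$P{\left(\frac{137}{203},136 \right)} - c{\left(Y{\left(-12 \right)} \right)} = \left(-174 + 72 \cdot \frac{137}{203}\right) - 28 = \left(-174 + \frac{9864}{203}\right) - 28 = - \frac{25458}{203} - 28 = - \frac{31142}{203}$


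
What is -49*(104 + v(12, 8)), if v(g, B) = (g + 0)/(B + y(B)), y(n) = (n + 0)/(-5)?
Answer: -41503/8 ≈ -5187.9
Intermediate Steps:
y(n) = -n/5 (y(n) = n*(-⅕) = -n/5)
v(g, B) = 5*g/(4*B) (v(g, B) = (g + 0)/(B - B/5) = g/((4*B/5)) = g*(5/(4*B)) = 5*g/(4*B))
-49*(104 + v(12, 8)) = -49*(104 + (5/4)*12/8) = -49*(104 + (5/4)*12*(⅛)) = -49*(104 + 15/8) = -49*847/8 = -41503/8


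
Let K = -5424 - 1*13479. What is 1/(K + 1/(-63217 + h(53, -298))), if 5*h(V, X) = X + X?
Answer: -316681/5986220948 ≈ -5.2902e-5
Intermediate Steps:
K = -18903 (K = -5424 - 13479 = -18903)
h(V, X) = 2*X/5 (h(V, X) = (X + X)/5 = (2*X)/5 = 2*X/5)
1/(K + 1/(-63217 + h(53, -298))) = 1/(-18903 + 1/(-63217 + (⅖)*(-298))) = 1/(-18903 + 1/(-63217 - 596/5)) = 1/(-18903 + 1/(-316681/5)) = 1/(-18903 - 5/316681) = 1/(-5986220948/316681) = -316681/5986220948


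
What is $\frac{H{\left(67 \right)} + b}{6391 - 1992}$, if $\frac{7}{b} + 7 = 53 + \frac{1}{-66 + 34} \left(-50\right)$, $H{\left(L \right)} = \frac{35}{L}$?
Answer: $\frac{34139}{224291813} \approx 0.00015221$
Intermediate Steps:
$b = \frac{112}{761}$ ($b = \frac{7}{-7 + \left(53 + \frac{1}{-66 + 34} \left(-50\right)\right)} = \frac{7}{-7 + \left(53 + \frac{1}{-32} \left(-50\right)\right)} = \frac{7}{-7 + \left(53 - - \frac{25}{16}\right)} = \frac{7}{-7 + \left(53 + \frac{25}{16}\right)} = \frac{7}{-7 + \frac{873}{16}} = \frac{7}{\frac{761}{16}} = 7 \cdot \frac{16}{761} = \frac{112}{761} \approx 0.14717$)
$\frac{H{\left(67 \right)} + b}{6391 - 1992} = \frac{\frac{35}{67} + \frac{112}{761}}{6391 - 1992} = \frac{35 \cdot \frac{1}{67} + \frac{112}{761}}{4399} = \left(\frac{35}{67} + \frac{112}{761}\right) \frac{1}{4399} = \frac{34139}{50987} \cdot \frac{1}{4399} = \frac{34139}{224291813}$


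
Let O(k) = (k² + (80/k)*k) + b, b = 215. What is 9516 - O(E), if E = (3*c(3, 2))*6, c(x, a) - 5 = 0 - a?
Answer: 6305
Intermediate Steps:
c(x, a) = 5 - a (c(x, a) = 5 + (0 - a) = 5 - a)
E = 54 (E = (3*(5 - 1*2))*6 = (3*(5 - 2))*6 = (3*3)*6 = 9*6 = 54)
O(k) = 295 + k² (O(k) = (k² + (80/k)*k) + 215 = (k² + 80) + 215 = (80 + k²) + 215 = 295 + k²)
9516 - O(E) = 9516 - (295 + 54²) = 9516 - (295 + 2916) = 9516 - 1*3211 = 9516 - 3211 = 6305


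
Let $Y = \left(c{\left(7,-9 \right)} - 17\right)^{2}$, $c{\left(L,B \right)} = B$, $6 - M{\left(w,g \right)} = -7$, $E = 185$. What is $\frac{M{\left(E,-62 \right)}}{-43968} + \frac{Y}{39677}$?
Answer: $\frac{29206567}{1744518336} \approx 0.016742$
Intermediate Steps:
$M{\left(w,g \right)} = 13$ ($M{\left(w,g \right)} = 6 - -7 = 6 + 7 = 13$)
$Y = 676$ ($Y = \left(-9 - 17\right)^{2} = \left(-26\right)^{2} = 676$)
$\frac{M{\left(E,-62 \right)}}{-43968} + \frac{Y}{39677} = \frac{13}{-43968} + \frac{676}{39677} = 13 \left(- \frac{1}{43968}\right) + 676 \cdot \frac{1}{39677} = - \frac{13}{43968} + \frac{676}{39677} = \frac{29206567}{1744518336}$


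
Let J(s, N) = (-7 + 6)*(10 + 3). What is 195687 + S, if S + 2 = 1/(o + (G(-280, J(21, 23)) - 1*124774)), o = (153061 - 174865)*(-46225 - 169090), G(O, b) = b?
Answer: 918663480614006/4694603473 ≈ 1.9569e+5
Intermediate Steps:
J(s, N) = -13 (J(s, N) = -1*13 = -13)
o = 4694728260 (o = -21804*(-215315) = 4694728260)
S = -9389206945/4694603473 (S = -2 + 1/(4694728260 + (-13 - 1*124774)) = -2 + 1/(4694728260 + (-13 - 124774)) = -2 + 1/(4694728260 - 124787) = -2 + 1/4694603473 = -9389206945/4694603473 ≈ -2.0000)
195687 + S = 195687 - 9389206945/4694603473 = 918663480614006/4694603473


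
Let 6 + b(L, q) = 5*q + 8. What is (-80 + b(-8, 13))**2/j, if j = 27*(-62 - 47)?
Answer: -169/2943 ≈ -0.057424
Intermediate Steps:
b(L, q) = 2 + 5*q (b(L, q) = -6 + (5*q + 8) = -6 + (8 + 5*q) = 2 + 5*q)
j = -2943 (j = 27*(-109) = -2943)
(-80 + b(-8, 13))**2/j = (-80 + (2 + 5*13))**2/(-2943) = (-80 + (2 + 65))**2*(-1/2943) = (-80 + 67)**2*(-1/2943) = (-13)**2*(-1/2943) = 169*(-1/2943) = -169/2943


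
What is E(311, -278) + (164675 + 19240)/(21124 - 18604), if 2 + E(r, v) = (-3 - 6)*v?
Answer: 144087/56 ≈ 2573.0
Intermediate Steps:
E(r, v) = -2 - 9*v (E(r, v) = -2 + (-3 - 6)*v = -2 - 9*v)
E(311, -278) + (164675 + 19240)/(21124 - 18604) = (-2 - 9*(-278)) + (164675 + 19240)/(21124 - 18604) = (-2 + 2502) + 183915/2520 = 2500 + 183915*(1/2520) = 2500 + 4087/56 = 144087/56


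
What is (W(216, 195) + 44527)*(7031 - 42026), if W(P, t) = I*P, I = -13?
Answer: -1459956405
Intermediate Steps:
W(P, t) = -13*P
(W(216, 195) + 44527)*(7031 - 42026) = (-13*216 + 44527)*(7031 - 42026) = (-2808 + 44527)*(-34995) = 41719*(-34995) = -1459956405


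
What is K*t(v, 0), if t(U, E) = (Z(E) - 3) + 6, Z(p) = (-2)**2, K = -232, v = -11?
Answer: -1624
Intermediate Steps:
Z(p) = 4
t(U, E) = 7 (t(U, E) = (4 - 3) + 6 = 1 + 6 = 7)
K*t(v, 0) = -232*7 = -1624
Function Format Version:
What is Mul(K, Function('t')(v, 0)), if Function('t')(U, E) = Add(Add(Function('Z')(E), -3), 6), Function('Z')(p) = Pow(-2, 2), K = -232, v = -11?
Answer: -1624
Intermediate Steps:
Function('Z')(p) = 4
Function('t')(U, E) = 7 (Function('t')(U, E) = Add(Add(4, -3), 6) = Add(1, 6) = 7)
Mul(K, Function('t')(v, 0)) = Mul(-232, 7) = -1624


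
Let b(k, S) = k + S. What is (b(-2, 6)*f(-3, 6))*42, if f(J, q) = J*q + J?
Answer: -3528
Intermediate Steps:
f(J, q) = J + J*q
b(k, S) = S + k
(b(-2, 6)*f(-3, 6))*42 = ((6 - 2)*(-3*(1 + 6)))*42 = (4*(-3*7))*42 = (4*(-21))*42 = -84*42 = -3528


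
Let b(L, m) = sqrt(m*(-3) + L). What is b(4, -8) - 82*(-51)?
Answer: 4182 + 2*sqrt(7) ≈ 4187.3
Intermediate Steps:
b(L, m) = sqrt(L - 3*m) (b(L, m) = sqrt(-3*m + L) = sqrt(L - 3*m))
b(4, -8) - 82*(-51) = sqrt(4 - 3*(-8)) - 82*(-51) = sqrt(4 + 24) + 4182 = sqrt(28) + 4182 = 2*sqrt(7) + 4182 = 4182 + 2*sqrt(7)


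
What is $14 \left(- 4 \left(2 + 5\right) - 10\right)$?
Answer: $-532$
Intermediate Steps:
$14 \left(- 4 \left(2 + 5\right) - 10\right) = 14 \left(\left(-4\right) 7 - 10\right) = 14 \left(-28 - 10\right) = 14 \left(-38\right) = -532$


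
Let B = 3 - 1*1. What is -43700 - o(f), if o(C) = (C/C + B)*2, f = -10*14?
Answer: -43706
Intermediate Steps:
B = 2 (B = 3 - 1 = 2)
f = -140
o(C) = 6 (o(C) = (C/C + 2)*2 = (1 + 2)*2 = 3*2 = 6)
-43700 - o(f) = -43700 - 1*6 = -43700 - 6 = -43706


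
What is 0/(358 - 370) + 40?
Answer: 40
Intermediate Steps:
0/(358 - 370) + 40 = 0/(-12) + 40 = 0*(-1/12) + 40 = 0 + 40 = 40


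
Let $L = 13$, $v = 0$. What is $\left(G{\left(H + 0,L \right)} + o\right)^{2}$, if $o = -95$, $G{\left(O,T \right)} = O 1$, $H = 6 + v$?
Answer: $7921$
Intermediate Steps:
$H = 6$ ($H = 6 + 0 = 6$)
$G{\left(O,T \right)} = O$
$\left(G{\left(H + 0,L \right)} + o\right)^{2} = \left(\left(6 + 0\right) - 95\right)^{2} = \left(6 - 95\right)^{2} = \left(-89\right)^{2} = 7921$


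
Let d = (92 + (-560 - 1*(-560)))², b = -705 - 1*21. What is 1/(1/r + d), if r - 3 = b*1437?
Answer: 1043259/8830144175 ≈ 0.00011815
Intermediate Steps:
b = -726 (b = -705 - 21 = -726)
r = -1043259 (r = 3 - 726*1437 = 3 - 1043262 = -1043259)
d = 8464 (d = (92 + (-560 + 560))² = (92 + 0)² = 92² = 8464)
1/(1/r + d) = 1/(1/(-1043259) + 8464) = 1/(-1/1043259 + 8464) = 1/(8830144175/1043259) = 1043259/8830144175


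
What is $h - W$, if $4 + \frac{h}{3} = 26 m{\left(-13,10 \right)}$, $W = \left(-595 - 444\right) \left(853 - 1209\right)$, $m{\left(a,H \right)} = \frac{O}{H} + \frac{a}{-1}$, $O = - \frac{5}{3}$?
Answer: $-368895$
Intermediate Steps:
$O = - \frac{5}{3}$ ($O = \left(-5\right) \frac{1}{3} = - \frac{5}{3} \approx -1.6667$)
$m{\left(a,H \right)} = - a - \frac{5}{3 H}$ ($m{\left(a,H \right)} = - \frac{5}{3 H} + \frac{a}{-1} = - \frac{5}{3 H} + a \left(-1\right) = - \frac{5}{3 H} - a = - a - \frac{5}{3 H}$)
$W = 369884$ ($W = \left(-1039\right) \left(-356\right) = 369884$)
$h = 989$ ($h = -12 + 3 \cdot 26 \left(\left(-1\right) \left(-13\right) - \frac{5}{3 \cdot 10}\right) = -12 + 3 \cdot 26 \left(13 - \frac{1}{6}\right) = -12 + 3 \cdot 26 \cdot \frac{77}{6} = -12 + 3 \cdot \frac{1001}{3} = -12 + 1001 = 989$)
$h - W = 989 - 369884 = -368895$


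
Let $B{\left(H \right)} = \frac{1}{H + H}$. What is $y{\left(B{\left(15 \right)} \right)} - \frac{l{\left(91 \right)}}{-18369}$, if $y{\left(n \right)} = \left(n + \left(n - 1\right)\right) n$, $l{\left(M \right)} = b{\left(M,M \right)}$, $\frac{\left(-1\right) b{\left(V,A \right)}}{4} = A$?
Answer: $- \frac{1799}{35325} \approx -0.050927$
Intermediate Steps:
$B{\left(H \right)} = \frac{1}{2 H}$
$b{\left(V,A \right)} = - 4 A$
$l{\left(M \right)} = - 4 M$
$y{\left(n \right)} = n \left(-1 + 2 n\right)$ ($y{\left(n \right)} = \left(n + \left(-1 + n\right)\right) n = \left(-1 + 2 n\right) n = n \left(-1 + 2 n\right)$)
$y{\left(B{\left(15 \right)} \right)} - \frac{l{\left(91 \right)}}{-18369} = \frac{1}{2 \cdot 15} \left(-1 + 2 \frac{1}{2 \cdot 15}\right) - \frac{\left(-4\right) 91}{-18369} = \frac{1}{2} \cdot \frac{1}{15} \left(-1 + 2 \cdot \frac{1}{2} \cdot \frac{1}{15}\right) - \left(-364\right) \left(- \frac{1}{18369}\right) = \frac{-1 + 2 \cdot \frac{1}{30}}{30} - \frac{28}{1413} = \frac{-1 + \frac{1}{15}}{30} - \frac{28}{1413} = \frac{1}{30} \left(- \frac{14}{15}\right) - \frac{28}{1413} = - \frac{7}{225} - \frac{28}{1413} = - \frac{1799}{35325}$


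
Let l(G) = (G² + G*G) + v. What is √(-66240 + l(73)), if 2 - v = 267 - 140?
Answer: I*√55707 ≈ 236.02*I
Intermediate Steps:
v = -125 (v = 2 - (267 - 140) = 2 - 1*127 = 2 - 127 = -125)
l(G) = -125 + 2*G² (l(G) = (G² + G*G) - 125 = (G² + G²) - 125 = 2*G² - 125 = -125 + 2*G²)
√(-66240 + l(73)) = √(-66240 + (-125 + 2*73²)) = √(-66240 + (-125 + 2*5329)) = √(-66240 + (-125 + 10658)) = √(-66240 + 10533) = √(-55707) = I*√55707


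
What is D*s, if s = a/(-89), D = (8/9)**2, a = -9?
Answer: 64/801 ≈ 0.079900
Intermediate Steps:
D = 64/81 (D = (8*(1/9))**2 = (8/9)**2 = 64/81 ≈ 0.79012)
s = 9/89 (s = -9/(-89) = -9*(-1/89) = 9/89 ≈ 0.10112)
D*s = (64/81)*(9/89) = 64/801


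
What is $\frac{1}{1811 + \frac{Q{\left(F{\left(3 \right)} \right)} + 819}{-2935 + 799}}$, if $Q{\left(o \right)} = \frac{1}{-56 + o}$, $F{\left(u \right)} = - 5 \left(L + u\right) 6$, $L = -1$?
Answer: $\frac{247776}{448627333} \approx 0.0005523$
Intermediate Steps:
$F{\left(u \right)} = 30 - 30 u$ ($F{\left(u \right)} = - 5 \left(-1 + u\right) 6 = \left(5 - 5 u\right) 6 = 30 - 30 u$)
$\frac{1}{1811 + \frac{Q{\left(F{\left(3 \right)} \right)} + 819}{-2935 + 799}} = \frac{1}{1811 + \frac{\frac{1}{-56 + \left(30 - 90\right)} + 819}{-2935 + 799}} = \frac{1}{1811 + \frac{\frac{1}{-56 + \left(30 - 90\right)} + 819}{-2136}} = \frac{1}{1811 + \left(\frac{1}{-56 - 60} + 819\right) \left(- \frac{1}{2136}\right)} = \frac{1}{1811 + \left(\frac{1}{-116} + 819\right) \left(- \frac{1}{2136}\right)} = \frac{1}{1811 + \left(- \frac{1}{116} + 819\right) \left(- \frac{1}{2136}\right)} = \frac{1}{1811 + \frac{95003}{116} \left(- \frac{1}{2136}\right)} = \frac{1}{1811 - \frac{95003}{247776}} = \frac{1}{\frac{448627333}{247776}} = \frac{247776}{448627333}$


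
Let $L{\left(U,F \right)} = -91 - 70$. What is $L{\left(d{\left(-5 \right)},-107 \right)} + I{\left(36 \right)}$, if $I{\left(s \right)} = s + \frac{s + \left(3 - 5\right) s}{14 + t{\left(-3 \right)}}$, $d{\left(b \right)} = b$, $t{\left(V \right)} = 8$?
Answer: $- \frac{1393}{11} \approx -126.64$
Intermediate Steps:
$L{\left(U,F \right)} = -161$
$I{\left(s \right)} = \frac{21 s}{22}$ ($I{\left(s \right)} = s + \frac{s + \left(3 - 5\right) s}{14 + 8} = s + \frac{s - 2 s}{22} = s + - s \frac{1}{22} = s - \frac{s}{22} = \frac{21 s}{22}$)
$L{\left(d{\left(-5 \right)},-107 \right)} + I{\left(36 \right)} = -161 + \frac{21}{22} \cdot 36 = -161 + \frac{378}{11} = - \frac{1393}{11}$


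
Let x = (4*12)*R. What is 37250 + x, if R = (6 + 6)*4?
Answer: 39554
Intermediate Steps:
R = 48 (R = 12*4 = 48)
x = 2304 (x = (4*12)*48 = 48*48 = 2304)
37250 + x = 37250 + 2304 = 39554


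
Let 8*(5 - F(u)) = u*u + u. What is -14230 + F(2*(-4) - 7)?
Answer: -57005/4 ≈ -14251.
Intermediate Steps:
F(u) = 5 - u/8 - u**2/8 (F(u) = 5 - (u*u + u)/8 = 5 - (u**2 + u)/8 = 5 - (u + u**2)/8 = 5 + (-u/8 - u**2/8) = 5 - u/8 - u**2/8)
-14230 + F(2*(-4) - 7) = -14230 + (5 - (2*(-4) - 7)/8 - (2*(-4) - 7)**2/8) = -14230 + (5 - (-8 - 7)/8 - (-8 - 7)**2/8) = -14230 + (5 - 1/8*(-15) - 1/8*(-15)**2) = -14230 + (5 + 15/8 - 1/8*225) = -14230 + (5 + 15/8 - 225/8) = -14230 - 85/4 = -57005/4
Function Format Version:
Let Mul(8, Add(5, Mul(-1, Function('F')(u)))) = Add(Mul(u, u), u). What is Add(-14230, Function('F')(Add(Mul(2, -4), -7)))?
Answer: Rational(-57005, 4) ≈ -14251.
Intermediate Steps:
Function('F')(u) = Add(5, Mul(Rational(-1, 8), u), Mul(Rational(-1, 8), Pow(u, 2))) (Function('F')(u) = Add(5, Mul(Rational(-1, 8), Add(Mul(u, u), u))) = Add(5, Mul(Rational(-1, 8), Add(Pow(u, 2), u))) = Add(5, Mul(Rational(-1, 8), Add(u, Pow(u, 2)))) = Add(5, Add(Mul(Rational(-1, 8), u), Mul(Rational(-1, 8), Pow(u, 2)))) = Add(5, Mul(Rational(-1, 8), u), Mul(Rational(-1, 8), Pow(u, 2))))
Add(-14230, Function('F')(Add(Mul(2, -4), -7))) = Add(-14230, Add(5, Mul(Rational(-1, 8), Add(Mul(2, -4), -7)), Mul(Rational(-1, 8), Pow(Add(Mul(2, -4), -7), 2)))) = Add(-14230, Add(5, Mul(Rational(-1, 8), Add(-8, -7)), Mul(Rational(-1, 8), Pow(Add(-8, -7), 2)))) = Add(-14230, Add(5, Mul(Rational(-1, 8), -15), Mul(Rational(-1, 8), Pow(-15, 2)))) = Add(-14230, Add(5, Rational(15, 8), Mul(Rational(-1, 8), 225))) = Add(-14230, Add(5, Rational(15, 8), Rational(-225, 8))) = Add(-14230, Rational(-85, 4)) = Rational(-57005, 4)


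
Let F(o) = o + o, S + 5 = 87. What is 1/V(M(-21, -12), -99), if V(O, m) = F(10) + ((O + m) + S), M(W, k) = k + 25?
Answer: 1/16 ≈ 0.062500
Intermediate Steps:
M(W, k) = 25 + k
S = 82 (S = -5 + 87 = 82)
F(o) = 2*o
V(O, m) = 102 + O + m (V(O, m) = 2*10 + ((O + m) + 82) = 20 + (82 + O + m) = 102 + O + m)
1/V(M(-21, -12), -99) = 1/(102 + (25 - 12) - 99) = 1/(102 + 13 - 99) = 1/16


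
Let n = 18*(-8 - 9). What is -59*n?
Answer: 18054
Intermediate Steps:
n = -306 (n = 18*(-17) = -306)
-59*n = -59*(-306) = 18054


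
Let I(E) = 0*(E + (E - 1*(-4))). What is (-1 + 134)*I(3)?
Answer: 0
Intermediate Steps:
I(E) = 0 (I(E) = 0*(E + (E + 4)) = 0*(E + (4 + E)) = 0*(4 + 2*E) = 0)
(-1 + 134)*I(3) = (-1 + 134)*0 = 133*0 = 0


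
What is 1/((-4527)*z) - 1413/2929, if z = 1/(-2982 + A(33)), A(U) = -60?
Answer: 279263/1473287 ≈ 0.18955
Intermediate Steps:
z = -1/3042 (z = 1/(-2982 - 60) = 1/(-3042) = -1/3042 ≈ -0.00032873)
1/((-4527)*z) - 1413/2929 = 1/((-4527)*(-1/3042)) - 1413/2929 = -1/4527*(-3042) - 1413*1/2929 = 338/503 - 1413/2929 = 279263/1473287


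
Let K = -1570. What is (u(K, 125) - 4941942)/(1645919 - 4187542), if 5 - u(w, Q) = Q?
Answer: 4942062/2541623 ≈ 1.9445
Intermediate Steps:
u(w, Q) = 5 - Q
(u(K, 125) - 4941942)/(1645919 - 4187542) = ((5 - 1*125) - 4941942)/(1645919 - 4187542) = ((5 - 125) - 4941942)/(-2541623) = (-120 - 4941942)*(-1/2541623) = -4942062*(-1/2541623) = 4942062/2541623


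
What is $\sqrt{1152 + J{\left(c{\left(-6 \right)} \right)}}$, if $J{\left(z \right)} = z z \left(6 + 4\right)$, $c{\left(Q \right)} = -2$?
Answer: $2 \sqrt{298} \approx 34.525$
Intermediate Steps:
$J{\left(z \right)} = 10 z^{2}$ ($J{\left(z \right)} = z^{2} \cdot 10 = 10 z^{2}$)
$\sqrt{1152 + J{\left(c{\left(-6 \right)} \right)}} = \sqrt{1152 + 10 \left(-2\right)^{2}} = \sqrt{1152 + 10 \cdot 4} = \sqrt{1152 + 40} = \sqrt{1192} = 2 \sqrt{298}$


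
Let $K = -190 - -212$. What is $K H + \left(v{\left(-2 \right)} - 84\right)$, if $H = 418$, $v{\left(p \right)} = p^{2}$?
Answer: $9116$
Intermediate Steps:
$K = 22$ ($K = -190 + 212 = 22$)
$K H + \left(v{\left(-2 \right)} - 84\right) = 22 \cdot 418 - \left(84 - \left(-2\right)^{2}\right) = 9196 + \left(4 - 84\right) = 9196 - 80 = 9116$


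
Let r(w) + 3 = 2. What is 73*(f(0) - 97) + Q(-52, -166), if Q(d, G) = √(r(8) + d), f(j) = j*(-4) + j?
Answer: -7081 + I*√53 ≈ -7081.0 + 7.2801*I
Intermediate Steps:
r(w) = -1 (r(w) = -3 + 2 = -1)
f(j) = -3*j (f(j) = -4*j + j = -3*j)
Q(d, G) = √(-1 + d)
73*(f(0) - 97) + Q(-52, -166) = 73*(-3*0 - 97) + √(-1 - 52) = 73*(0 - 97) + √(-53) = 73*(-97) + I*√53 = -7081 + I*√53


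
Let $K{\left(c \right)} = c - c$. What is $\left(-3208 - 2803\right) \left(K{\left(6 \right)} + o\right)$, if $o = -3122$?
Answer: $18766342$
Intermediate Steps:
$K{\left(c \right)} = 0$
$\left(-3208 - 2803\right) \left(K{\left(6 \right)} + o\right) = \left(-3208 - 2803\right) \left(0 - 3122\right) = \left(-6011\right) \left(-3122\right) = 18766342$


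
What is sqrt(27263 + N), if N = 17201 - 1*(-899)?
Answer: sqrt(45363) ≈ 212.99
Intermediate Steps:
N = 18100 (N = 17201 + 899 = 18100)
sqrt(27263 + N) = sqrt(27263 + 18100) = sqrt(45363)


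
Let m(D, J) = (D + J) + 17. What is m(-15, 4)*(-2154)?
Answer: -12924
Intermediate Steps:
m(D, J) = 17 + D + J
m(-15, 4)*(-2154) = (17 - 15 + 4)*(-2154) = 6*(-2154) = -12924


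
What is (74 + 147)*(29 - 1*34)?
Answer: -1105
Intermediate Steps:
(74 + 147)*(29 - 1*34) = 221*(29 - 34) = 221*(-5) = -1105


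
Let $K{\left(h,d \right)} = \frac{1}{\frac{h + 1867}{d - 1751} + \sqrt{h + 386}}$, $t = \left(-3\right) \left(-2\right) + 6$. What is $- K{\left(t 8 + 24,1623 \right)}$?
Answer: $- \frac{254336}{4342135} - \frac{16384 \sqrt{506}}{4342135} \approx -0.14345$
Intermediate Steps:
$t = 12$ ($t = 6 + 6 = 12$)
$K{\left(h,d \right)} = \frac{1}{\sqrt{386 + h} + \frac{1867 + h}{-1751 + d}}$ ($K{\left(h,d \right)} = \frac{1}{\frac{1867 + h}{-1751 + d} + \sqrt{386 + h}} = \frac{1}{\sqrt{386 + h} + \frac{1867 + h}{-1751 + d}}$)
$- K{\left(t 8 + 24,1623 \right)} = - \frac{-1751 + 1623}{1867 + \left(12 \cdot 8 + 24\right) - 1751 \sqrt{386 + \left(12 \cdot 8 + 24\right)} + 1623 \sqrt{386 + \left(12 \cdot 8 + 24\right)}} = - \frac{-128}{1867 + \left(96 + 24\right) - 1751 \sqrt{386 + \left(96 + 24\right)} + 1623 \sqrt{386 + \left(96 + 24\right)}} = - \frac{-128}{1867 + 120 - 1751 \sqrt{386 + 120} + 1623 \sqrt{386 + 120}} = - \frac{-128}{1867 + 120 - 1751 \sqrt{506} + 1623 \sqrt{506}} = - \frac{-128}{1987 - 128 \sqrt{506}} = \frac{128}{1987 - 128 \sqrt{506}}$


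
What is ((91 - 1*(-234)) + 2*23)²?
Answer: 137641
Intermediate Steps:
((91 - 1*(-234)) + 2*23)² = ((91 + 234) + 46)² = (325 + 46)² = 371² = 137641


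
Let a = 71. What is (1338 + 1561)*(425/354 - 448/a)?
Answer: -372280883/25134 ≈ -14812.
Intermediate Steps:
(1338 + 1561)*(425/354 - 448/a) = (1338 + 1561)*(425/354 - 448/71) = 2899*(425*(1/354) - 448*1/71) = 2899*(425/354 - 448/71) = 2899*(-128417/25134) = -372280883/25134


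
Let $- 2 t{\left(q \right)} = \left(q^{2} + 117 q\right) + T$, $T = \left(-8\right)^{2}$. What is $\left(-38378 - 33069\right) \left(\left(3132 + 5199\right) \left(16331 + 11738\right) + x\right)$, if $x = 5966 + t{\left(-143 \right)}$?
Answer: $-16707660464558$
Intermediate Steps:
$T = 64$
$t{\left(q \right)} = -32 - \frac{117 q}{2} - \frac{q^{2}}{2}$ ($t{\left(q \right)} = - \frac{\left(q^{2} + 117 q\right) + 64}{2} = - \frac{64 + q^{2} + 117 q}{2} = -32 - \frac{117 q}{2} - \frac{q^{2}}{2}$)
$x = 4075$ ($x = 5966 - \left(- \frac{16667}{2} + \frac{20449}{2}\right) = 5966 - 1891 = 4075$)
$\left(-38378 - 33069\right) \left(\left(3132 + 5199\right) \left(16331 + 11738\right) + x\right) = \left(-38378 - 33069\right) \left(\left(3132 + 5199\right) \left(16331 + 11738\right) + 4075\right) = - 71447 \left(8331 \cdot 28069 + 4075\right) = - 71447 \left(233842839 + 4075\right) = \left(-71447\right) 233846914 = -16707660464558$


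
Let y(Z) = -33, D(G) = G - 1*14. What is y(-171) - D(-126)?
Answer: 107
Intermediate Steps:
D(G) = -14 + G (D(G) = G - 14 = -14 + G)
y(-171) - D(-126) = -33 - (-14 - 126) = -33 - 1*(-140) = -33 + 140 = 107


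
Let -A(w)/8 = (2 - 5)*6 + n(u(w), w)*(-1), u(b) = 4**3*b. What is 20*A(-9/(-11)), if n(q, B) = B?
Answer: 33120/11 ≈ 3010.9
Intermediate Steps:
u(b) = 64*b
A(w) = 144 + 8*w (A(w) = -8*((2 - 5)*6 + w*(-1)) = -8*(-3*6 - w) = -8*(-18 - w) = 144 + 8*w)
20*A(-9/(-11)) = 20*(144 + 8*(-9/(-11))) = 20*(144 + 8*(-9*(-1/11))) = 20*(144 + 8*(9/11)) = 20*(144 + 72/11) = 20*(1656/11) = 33120/11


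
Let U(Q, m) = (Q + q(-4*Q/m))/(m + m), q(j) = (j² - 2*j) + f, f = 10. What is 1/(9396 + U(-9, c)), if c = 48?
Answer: 1536/14432257 ≈ 0.00010643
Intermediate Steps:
q(j) = 10 + j² - 2*j (q(j) = (j² - 2*j) + 10 = 10 + j² - 2*j)
U(Q, m) = (10 + Q + 8*Q/m + 16*Q²/m²)/(2*m) (U(Q, m) = (Q + (10 + (-4*Q/m)² - (-8)*Q/m))/(m + m) = (Q + (10 + (-4*Q/m)² - (-8)*Q/m))/((2*m)) = (Q + (10 + 16*Q²/m² + 8*Q/m))*(1/(2*m)) = (Q + (10 + 8*Q/m + 16*Q²/m²))*(1/(2*m)) = (10 + Q + 8*Q/m + 16*Q²/m²)*(1/(2*m)) = (10 + Q + 8*Q/m + 16*Q²/m²)/(2*m))
1/(9396 + U(-9, c)) = 1/(9396 + (5/48 + (½)*(-9)/48 + 4*(-9)/48² + 8*(-9)²/48³)) = 1/(9396 + (5*(1/48) + (½)*(-9)*(1/48) + 4*(-9)*(1/2304) + 8*81*(1/110592))) = 1/(9396 + (5/48 - 3/32 - 1/64 + 3/512)) = 1/(9396 + 1/1536) = 1/(14432257/1536) = 1536/14432257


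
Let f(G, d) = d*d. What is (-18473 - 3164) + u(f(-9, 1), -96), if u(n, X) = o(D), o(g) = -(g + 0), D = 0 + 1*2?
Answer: -21639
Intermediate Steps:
D = 2 (D = 0 + 2 = 2)
o(g) = -g
f(G, d) = d**2
u(n, X) = -2 (u(n, X) = -1*2 = -2)
(-18473 - 3164) + u(f(-9, 1), -96) = (-18473 - 3164) - 2 = -21637 - 2 = -21639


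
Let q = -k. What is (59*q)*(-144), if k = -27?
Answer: -229392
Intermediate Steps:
q = 27 (q = -1*(-27) = 27)
(59*q)*(-144) = (59*27)*(-144) = 1593*(-144) = -229392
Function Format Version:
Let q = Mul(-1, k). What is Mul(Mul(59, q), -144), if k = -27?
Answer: -229392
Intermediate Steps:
q = 27 (q = Mul(-1, -27) = 27)
Mul(Mul(59, q), -144) = Mul(Mul(59, 27), -144) = Mul(1593, -144) = -229392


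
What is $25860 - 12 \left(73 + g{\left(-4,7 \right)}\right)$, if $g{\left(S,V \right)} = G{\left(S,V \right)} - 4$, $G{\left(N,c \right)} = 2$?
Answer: $25008$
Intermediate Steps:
$g{\left(S,V \right)} = -2$ ($g{\left(S,V \right)} = 2 - 4 = -2$)
$25860 - 12 \left(73 + g{\left(-4,7 \right)}\right) = 25860 - 12 \left(73 - 2\right) = 25860 - 12 \cdot 71 = 25860 - 852 = 25008$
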